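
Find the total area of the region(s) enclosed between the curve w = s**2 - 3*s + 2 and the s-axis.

The curve meets the s-axis where s**2 - 3*s + 2 = 0, i.e. (s - 2)*(s - 1) = 0, at s = 1, 2.
On [1, 2] the curve lies below the axis; ∫[1,2] (s**2 - 3*s + 2) ds = -1/6, giving area 1/6.

1/6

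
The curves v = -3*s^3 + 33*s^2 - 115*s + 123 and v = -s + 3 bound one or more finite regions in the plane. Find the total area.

Set the curves equal: -3*s^3 + 33*s^2 - 115*s + 123 = -s + 3, so -3*s^3 + 33*s^2 - 114*s + 120 = 0, which factors as -3*(s - 5)*(s - 4)*(s - 2) = 0. The curves meet at s = 2, 4, 5.
On [2, 4], v = -s + 3 is on top; that piece has area ∫[2,4] (-(-3*s^3 + 33*s^2 - 114*s + 120)) ds = 8.
On [4, 5], v = -3*s^3 + 33*s^2 - 115*s + 123 is on top; that piece has area ∫[4,5] (-3*s^3 + 33*s^2 - 114*s + 120) ds = 5/4.
Total enclosed area = 8 + 5/4 = 37/4.

37/4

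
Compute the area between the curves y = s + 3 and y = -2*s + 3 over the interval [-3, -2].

On [-3, -2], (s + 3) - (-2*s + 3) = 3*s is ≤ 0 throughout, so the area is a single integral of |3*s|.
∫[-3,-2] (3*s) ds = -15/2; the area of that piece is 15/2.

15/2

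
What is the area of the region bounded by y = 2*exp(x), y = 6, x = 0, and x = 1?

8 - 2*exp(1)

On [0, 1], (2*exp(x)) - (6) = 2*exp(x) - 6 is ≤ 0 throughout, so the area is a single integral of |2*exp(x) - 6|.
∫[0,1] (2*exp(x) - 6) dx = -8 + 2*exp(1); the area of that piece is 8 - 2*exp(1).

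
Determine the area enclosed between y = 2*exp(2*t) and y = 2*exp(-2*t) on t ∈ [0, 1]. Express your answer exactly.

On [0, 1], (2*exp(2*t)) - (2*exp(-2*t)) = 2*exp(2*t) - 2*exp(-2*t) is ≥ 0 throughout, so the area is a single integral of |2*exp(2*t) - 2*exp(-2*t)|.
∫[0,1] (2*exp(2*t) - 2*exp(-2*t)) dt = -2 + exp(-2) + exp(2).

-2 + exp(-2) + exp(2)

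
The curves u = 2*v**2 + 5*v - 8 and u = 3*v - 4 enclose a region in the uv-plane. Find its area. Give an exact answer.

9

Both boundary curves give u as a function of v, so integrate with respect to v. Setting them equal: 2*v**2 + 2*v - 4 = 0, i.e. 2*(v - 1)*(v + 2) = 0, so they meet at v = -2, 1.
For v in [-2, 1], u = 2*v**2 + 5*v - 8 is on the left; area = ∫[-2,1] (-(2*v**2 + 2*v - 4)) dv = 9.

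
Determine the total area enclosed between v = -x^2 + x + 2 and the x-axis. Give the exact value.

9/2

The curve meets the x-axis where -x^2 + x + 2 = 0, i.e. -(x - 2)*(x + 1) = 0, at x = -1, 2.
On [-1, 2] the curve lies above the axis; ∫[-1,2] (-x^2 + x + 2) dx = 9/2, giving area 9/2.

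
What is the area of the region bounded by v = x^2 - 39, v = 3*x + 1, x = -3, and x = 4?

1561/6

On [-3, 4], (x^2 - 39) - (3*x + 1) = x^2 - 3*x - 40 is ≤ 0 throughout, so the area is a single integral of |x^2 - 3*x - 40|.
∫[-3,4] (x^2 - 3*x - 40) dx = -1561/6; the area of that piece is 1561/6.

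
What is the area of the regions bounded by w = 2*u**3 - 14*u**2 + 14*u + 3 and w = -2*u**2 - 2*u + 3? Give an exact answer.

16

Set the curves equal: 2*u**3 - 14*u**2 + 14*u + 3 = -2*u**2 - 2*u + 3, so 2*u**3 - 12*u**2 + 16*u = 0, which factors as 2*u*(u - 4)*(u - 2) = 0. The curves meet at u = 0, 2, 4.
On [0, 2], w = 2*u**3 - 14*u**2 + 14*u + 3 is on top; that piece has area ∫[0,2] (2*u**3 - 12*u**2 + 16*u) du = 8.
On [2, 4], w = -2*u**2 - 2*u + 3 is on top; that piece has area ∫[2,4] (-(2*u**3 - 12*u**2 + 16*u)) du = 8.
Total enclosed area = 8 + 8 = 16.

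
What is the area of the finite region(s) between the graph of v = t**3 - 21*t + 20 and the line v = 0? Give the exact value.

The curve meets the t-axis where t**3 - 21*t + 20 = 0, i.e. (t - 4)*(t - 1)*(t + 5) = 0, at t = -5, 1, 4.
On [-5, 1] the curve lies above the axis; ∫[-5,1] (t**3 - 21*t + 20) dt = 216, giving area 216.
On [1, 4] the curve lies below the axis; ∫[1,4] (t**3 - 21*t + 20) dt = -135/4, giving area 135/4.
Total area = 216 + 135/4 = 999/4.

999/4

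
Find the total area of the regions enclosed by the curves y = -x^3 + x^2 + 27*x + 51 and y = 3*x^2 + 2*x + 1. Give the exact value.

Set the curves equal: -x^3 + x^2 + 27*x + 51 = 3*x^2 + 2*x + 1, so -x^3 - 2*x^2 + 25*x + 50 = 0, which factors as -(x - 5)*(x + 2)*(x + 5) = 0. The curves meet at x = -5, -2, 5.
On [-5, -2], y = 3*x^2 + 2*x + 1 is on top; that piece has area ∫[-5,-2] (-(-x^3 - 2*x^2 + 25*x + 50)) dx = 153/4.
On [-2, 5], y = -x^3 + x^2 + 27*x + 51 is on top; that piece has area ∫[-2,5] (-x^3 - 2*x^2 + 25*x + 50) dx = 4459/12.
Total enclosed area = 153/4 + 4459/12 = 2459/6.

2459/6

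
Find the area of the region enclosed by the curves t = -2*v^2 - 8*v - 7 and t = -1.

Both boundary curves give t as a function of v, so integrate with respect to v. Setting them equal: -2*v^2 - 8*v - 6 = 0, i.e. -2*(v + 1)*(v + 3) = 0, so they meet at v = -3, -1.
For v in [-3, -1], t = -2*v^2 - 8*v - 7 is on the right; area = ∫[-3,-1] (-2*v^2 - 8*v - 6) dv = 8/3.

8/3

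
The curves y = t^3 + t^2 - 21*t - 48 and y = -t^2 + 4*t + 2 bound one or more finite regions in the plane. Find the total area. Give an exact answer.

2459/6

Set the curves equal: t^3 + t^2 - 21*t - 48 = -t^2 + 4*t + 2, so t^3 + 2*t^2 - 25*t - 50 = 0, which factors as (t - 5)*(t + 2)*(t + 5) = 0. The curves meet at t = -5, -2, 5.
On [-5, -2], y = t^3 + t^2 - 21*t - 48 is on top; that piece has area ∫[-5,-2] (t^3 + 2*t^2 - 25*t - 50) dt = 153/4.
On [-2, 5], y = -t^2 + 4*t + 2 is on top; that piece has area ∫[-2,5] (-(t^3 + 2*t^2 - 25*t - 50)) dt = 4459/12.
Total enclosed area = 153/4 + 4459/12 = 2459/6.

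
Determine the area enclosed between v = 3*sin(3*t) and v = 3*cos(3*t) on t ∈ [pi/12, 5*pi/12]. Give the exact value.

2*sqrt(2)

On [pi/12, 5*pi/12], (3*sin(3*t)) - (3*cos(3*t)) = 3*sin(3*t) - 3*cos(3*t) is ≥ 0 throughout, so the area is a single integral of |3*sin(3*t) - 3*cos(3*t)|.
∫[pi/12,5*pi/12] (3*sin(3*t) - 3*cos(3*t)) dt = 2*sqrt(2).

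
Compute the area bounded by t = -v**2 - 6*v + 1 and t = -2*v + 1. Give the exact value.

32/3

Both boundary curves give t as a function of v, so integrate with respect to v. Setting them equal: -v**2 - 4*v = 0, i.e. -v*(v + 4) = 0, so they meet at v = -4, 0.
For v in [-4, 0], t = -v**2 - 6*v + 1 is on the right; area = ∫[-4,0] (-v**2 - 4*v) dv = 32/3.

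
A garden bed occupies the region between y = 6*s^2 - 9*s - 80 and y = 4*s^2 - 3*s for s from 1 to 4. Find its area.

On [1, 4], (6*s^2 - 9*s - 80) - (4*s^2 - 3*s) = 2*s^2 - 6*s - 80 is ≤ 0 throughout, so the area is a single integral of |2*s^2 - 6*s - 80|.
∫[1,4] (2*s^2 - 6*s - 80) ds = -243; the area of that piece is 243.

243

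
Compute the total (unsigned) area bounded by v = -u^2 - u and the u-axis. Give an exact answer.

1/6

The curve meets the u-axis where -u^2 - u = 0, i.e. -u*(u + 1) = 0, at u = -1, 0.
On [-1, 0] the curve lies above the axis; ∫[-1,0] (-u^2 - u) du = 1/6, giving area 1/6.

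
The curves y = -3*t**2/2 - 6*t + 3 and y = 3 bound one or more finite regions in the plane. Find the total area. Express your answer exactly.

Set the curves equal: -3*t**2/2 - 6*t + 3 = 3, so -3*t**2/2 - 6*t = 0, which factors as -3*t*(t + 4)/2 = 0. The curves meet at t = -4, 0.
On [-4, 0], y = -3*t**2/2 - 6*t + 3 is on top; that piece has area ∫[-4,0] (-3*t**2/2 - 6*t) dt = 16.

16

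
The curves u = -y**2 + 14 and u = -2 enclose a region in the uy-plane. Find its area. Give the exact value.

Both boundary curves give u as a function of y, so integrate with respect to y. Setting them equal: -y**2 + 16 = 0, i.e. -(y - 4)*(y + 4) = 0, so they meet at y = -4, 4.
For y in [-4, 4], u = -y**2 + 14 is on the right; area = ∫[-4,4] (-y**2 + 16) dy = 256/3.

256/3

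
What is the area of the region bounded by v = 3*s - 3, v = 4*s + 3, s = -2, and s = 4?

42

On [-2, 4], (3*s - 3) - (4*s + 3) = -s - 6 is ≤ 0 throughout, so the area is a single integral of |-s - 6|.
∫[-2,4] (-s - 6) ds = -42; the area of that piece is 42.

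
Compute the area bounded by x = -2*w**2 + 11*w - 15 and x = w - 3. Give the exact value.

Both boundary curves give x as a function of w, so integrate with respect to w. Setting them equal: -2*w**2 + 10*w - 12 = 0, i.e. -2*(w - 3)*(w - 2) = 0, so they meet at w = 2, 3.
For w in [2, 3], x = -2*w**2 + 11*w - 15 is on the right; area = ∫[2,3] (-2*w**2 + 10*w - 12) dw = 1/3.

1/3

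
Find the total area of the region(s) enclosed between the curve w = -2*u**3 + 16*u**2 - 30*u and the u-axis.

The curve meets the u-axis where -2*u**3 + 16*u**2 - 30*u = 0, i.e. -2*u*(u - 5)*(u - 3) = 0, at u = 0, 3, 5.
On [0, 3] the curve lies below the axis; ∫[0,3] (-2*u**3 + 16*u**2 - 30*u) du = -63/2, giving area 63/2.
On [3, 5] the curve lies above the axis; ∫[3,5] (-2*u**3 + 16*u**2 - 30*u) du = 32/3, giving area 32/3.
Total area = 63/2 + 32/3 = 253/6.

253/6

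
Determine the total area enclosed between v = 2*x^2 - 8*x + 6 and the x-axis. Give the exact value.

The curve meets the x-axis where 2*x^2 - 8*x + 6 = 0, i.e. 2*(x - 3)*(x - 1) = 0, at x = 1, 3.
On [1, 3] the curve lies below the axis; ∫[1,3] (2*x^2 - 8*x + 6) dx = -8/3, giving area 8/3.

8/3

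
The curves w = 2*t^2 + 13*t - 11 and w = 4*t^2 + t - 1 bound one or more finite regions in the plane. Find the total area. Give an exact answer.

Set the curves equal: 2*t^2 + 13*t - 11 = 4*t^2 + t - 1, so -2*t^2 + 12*t - 10 = 0, which factors as -2*(t - 5)*(t - 1) = 0. The curves meet at t = 1, 5.
On [1, 5], w = 2*t^2 + 13*t - 11 is on top; that piece has area ∫[1,5] (-2*t^2 + 12*t - 10) dt = 64/3.

64/3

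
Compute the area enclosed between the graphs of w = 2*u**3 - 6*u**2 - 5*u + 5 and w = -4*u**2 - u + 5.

37/6

Set the curves equal: 2*u**3 - 6*u**2 - 5*u + 5 = -4*u**2 - u + 5, so 2*u**3 - 2*u**2 - 4*u = 0, which factors as 2*u*(u - 2)*(u + 1) = 0. The curves meet at u = -1, 0, 2.
On [-1, 0], w = 2*u**3 - 6*u**2 - 5*u + 5 is on top; that piece has area ∫[-1,0] (2*u**3 - 2*u**2 - 4*u) du = 5/6.
On [0, 2], w = -4*u**2 - u + 5 is on top; that piece has area ∫[0,2] (-(2*u**3 - 2*u**2 - 4*u)) du = 16/3.
Total enclosed area = 5/6 + 16/3 = 37/6.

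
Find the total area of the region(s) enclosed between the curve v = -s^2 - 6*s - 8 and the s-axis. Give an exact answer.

4/3

The curve meets the s-axis where -s^2 - 6*s - 8 = 0, i.e. -(s + 2)*(s + 4) = 0, at s = -4, -2.
On [-4, -2] the curve lies above the axis; ∫[-4,-2] (-s^2 - 6*s - 8) ds = 4/3, giving area 4/3.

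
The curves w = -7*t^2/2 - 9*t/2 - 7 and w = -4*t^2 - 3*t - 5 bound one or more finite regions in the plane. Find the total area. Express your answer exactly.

Set the curves equal: -7*t^2/2 - 9*t/2 - 7 = -4*t^2 - 3*t - 5, so t^2/2 - 3*t/2 - 2 = 0, which factors as (t - 4)*(t + 1)/2 = 0. The curves meet at t = -1, 4.
On [-1, 4], w = -4*t^2 - 3*t - 5 is on top; that piece has area ∫[-1,4] (-(t^2/2 - 3*t/2 - 2)) dt = 125/12.

125/12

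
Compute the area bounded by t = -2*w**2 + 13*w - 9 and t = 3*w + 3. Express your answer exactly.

Both boundary curves give t as a function of w, so integrate with respect to w. Setting them equal: -2*w**2 + 10*w - 12 = 0, i.e. -2*(w - 3)*(w - 2) = 0, so they meet at w = 2, 3.
For w in [2, 3], t = -2*w**2 + 13*w - 9 is on the right; area = ∫[2,3] (-2*w**2 + 10*w - 12) dw = 1/3.

1/3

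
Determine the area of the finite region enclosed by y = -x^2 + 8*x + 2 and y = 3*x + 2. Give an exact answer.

125/6

Set the curves equal: -x^2 + 8*x + 2 = 3*x + 2, so -x^2 + 5*x = 0, which factors as -x*(x - 5) = 0. The curves meet at x = 0, 5.
On [0, 5], y = -x^2 + 8*x + 2 is on top; that piece has area ∫[0,5] (-x^2 + 5*x) dx = 125/6.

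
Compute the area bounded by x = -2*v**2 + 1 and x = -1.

8/3

Both boundary curves give x as a function of v, so integrate with respect to v. Setting them equal: -2*v**2 + 2 = 0, i.e. -2*(v - 1)*(v + 1) = 0, so they meet at v = -1, 1.
For v in [-1, 1], x = -2*v**2 + 1 is on the right; area = ∫[-1,1] (-2*v**2 + 2) dv = 8/3.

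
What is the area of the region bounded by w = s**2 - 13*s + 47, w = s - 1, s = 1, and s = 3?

146/3

On [1, 3], (s**2 - 13*s + 47) - (s - 1) = s**2 - 14*s + 48 is ≥ 0 throughout, so the area is a single integral of |s**2 - 14*s + 48|.
∫[1,3] (s**2 - 14*s + 48) ds = 146/3.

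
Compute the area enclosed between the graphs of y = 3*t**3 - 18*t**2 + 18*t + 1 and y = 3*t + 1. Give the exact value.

393/4

Set the curves equal: 3*t**3 - 18*t**2 + 18*t + 1 = 3*t + 1, so 3*t**3 - 18*t**2 + 15*t = 0, which factors as 3*t*(t - 5)*(t - 1) = 0. The curves meet at t = 0, 1, 5.
On [0, 1], y = 3*t**3 - 18*t**2 + 18*t + 1 is on top; that piece has area ∫[0,1] (3*t**3 - 18*t**2 + 15*t) dt = 9/4.
On [1, 5], y = 3*t + 1 is on top; that piece has area ∫[1,5] (-(3*t**3 - 18*t**2 + 15*t)) dt = 96.
Total enclosed area = 9/4 + 96 = 393/4.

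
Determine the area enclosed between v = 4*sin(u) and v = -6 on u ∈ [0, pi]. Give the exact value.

8 + 6*pi

On [0, pi], (4*sin(u)) - (-6) = 4*sin(u) + 6 is ≥ 0 throughout, so the area is a single integral of |4*sin(u) + 6|.
∫[0,pi] (4*sin(u) + 6) du = 8 + 6*pi.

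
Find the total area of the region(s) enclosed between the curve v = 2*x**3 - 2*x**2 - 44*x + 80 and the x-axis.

3901/6

The curve meets the x-axis where 2*x**3 - 2*x**2 - 44*x + 80 = 0, i.e. 2*(x - 4)*(x - 2)*(x + 5) = 0, at x = -5, 2, 4.
On [-5, 2] the curve lies above the axis; ∫[-5,2] (2*x**3 - 2*x**2 - 44*x + 80) dx = 3773/6, giving area 3773/6.
On [2, 4] the curve lies below the axis; ∫[2,4] (2*x**3 - 2*x**2 - 44*x + 80) dx = -64/3, giving area 64/3.
Total area = 3773/6 + 64/3 = 3901/6.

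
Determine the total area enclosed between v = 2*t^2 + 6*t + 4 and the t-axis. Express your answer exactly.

The curve meets the t-axis where 2*t^2 + 6*t + 4 = 0, i.e. 2*(t + 1)*(t + 2) = 0, at t = -2, -1.
On [-2, -1] the curve lies below the axis; ∫[-2,-1] (2*t^2 + 6*t + 4) dt = -1/3, giving area 1/3.

1/3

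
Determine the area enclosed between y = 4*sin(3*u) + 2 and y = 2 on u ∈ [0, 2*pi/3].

The difference (4*sin(3*u) + 2) - (2) = 4*sin(3*u) changes sign at u = pi/3 inside [0, 2*pi/3], so split the integral there.
∫[0,pi/3] (4*sin(3*u)) du = 8/3.
∫[pi/3,2*pi/3] (4*sin(3*u)) du = -8/3; the area of that piece is 8/3.
Total area = 8/3 + 8/3 = 16/3.

16/3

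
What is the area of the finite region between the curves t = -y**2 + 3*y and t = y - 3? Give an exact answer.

Both boundary curves give t as a function of y, so integrate with respect to y. Setting them equal: -y**2 + 2*y + 3 = 0, i.e. -(y - 3)*(y + 1) = 0, so they meet at y = -1, 3.
For y in [-1, 3], t = -y**2 + 3*y is on the right; area = ∫[-1,3] (-y**2 + 2*y + 3) dy = 32/3.

32/3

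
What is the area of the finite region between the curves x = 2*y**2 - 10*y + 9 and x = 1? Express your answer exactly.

9

Both boundary curves give x as a function of y, so integrate with respect to y. Setting them equal: 2*y**2 - 10*y + 8 = 0, i.e. 2*(y - 4)*(y - 1) = 0, so they meet at y = 1, 4.
For y in [1, 4], x = 2*y**2 - 10*y + 9 is on the left; area = ∫[1,4] (-(2*y**2 - 10*y + 8)) dy = 9.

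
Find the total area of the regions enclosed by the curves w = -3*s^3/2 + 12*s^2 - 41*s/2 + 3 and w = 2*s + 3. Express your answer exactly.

Set the curves equal: -3*s^3/2 + 12*s^2 - 41*s/2 + 3 = 2*s + 3, so -3*s^3/2 + 12*s^2 - 45*s/2 = 0, which factors as -3*s*(s - 5)*(s - 3)/2 = 0. The curves meet at s = 0, 3, 5.
On [0, 3], w = 2*s + 3 is on top; that piece has area ∫[0,3] (-(-3*s^3/2 + 12*s^2 - 45*s/2)) ds = 189/8.
On [3, 5], w = -3*s^3/2 + 12*s^2 - 41*s/2 + 3 is on top; that piece has area ∫[3,5] (-3*s^3/2 + 12*s^2 - 45*s/2) ds = 8.
Total enclosed area = 189/8 + 8 = 253/8.

253/8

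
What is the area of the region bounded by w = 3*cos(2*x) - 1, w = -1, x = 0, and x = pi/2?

3

The difference (3*cos(2*x) - 1) - (-1) = 3*cos(2*x) changes sign at x = pi/4 inside [0, pi/2], so split the integral there.
∫[0,pi/4] (3*cos(2*x)) dx = 3/2.
∫[pi/4,pi/2] (3*cos(2*x)) dx = -3/2; the area of that piece is 3/2.
Total area = 3/2 + 3/2 = 3.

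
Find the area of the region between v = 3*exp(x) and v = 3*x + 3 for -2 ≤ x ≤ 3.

On [-2, 3], (3*exp(x)) - (3*x + 3) = -3*x + 3*exp(x) - 3 is ≥ 0 throughout, so the area is a single integral of |-3*x + 3*exp(x) - 3|.
∫[-2,3] (-3*x + 3*exp(x) - 3) dx = -45/2 - 3*exp(-2) + 3*exp(3).

-45/2 - 3*exp(-2) + 3*exp(3)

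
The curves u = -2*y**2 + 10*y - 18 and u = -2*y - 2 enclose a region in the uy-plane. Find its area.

Both boundary curves give u as a function of y, so integrate with respect to y. Setting them equal: -2*y**2 + 12*y - 16 = 0, i.e. -2*(y - 4)*(y - 2) = 0, so they meet at y = 2, 4.
For y in [2, 4], u = -2*y**2 + 10*y - 18 is on the right; area = ∫[2,4] (-2*y**2 + 12*y - 16) dy = 8/3.

8/3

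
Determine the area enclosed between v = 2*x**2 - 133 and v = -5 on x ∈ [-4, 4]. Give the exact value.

On [-4, 4], (2*x**2 - 133) - (-5) = 2*x**2 - 128 is ≤ 0 throughout, so the area is a single integral of |2*x**2 - 128|.
∫[-4,4] (2*x**2 - 128) dx = -2816/3; the area of that piece is 2816/3.

2816/3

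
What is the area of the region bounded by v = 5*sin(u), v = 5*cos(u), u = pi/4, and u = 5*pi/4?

10*sqrt(2)

On [pi/4, 5*pi/4], (5*sin(u)) - (5*cos(u)) = 5*sin(u) - 5*cos(u) is ≥ 0 throughout, so the area is a single integral of |5*sin(u) - 5*cos(u)|.
∫[pi/4,5*pi/4] (5*sin(u) - 5*cos(u)) du = 10*sqrt(2).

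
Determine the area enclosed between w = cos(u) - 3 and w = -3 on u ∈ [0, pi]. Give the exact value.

2

The difference (cos(u) - 3) - (-3) = cos(u) changes sign at u = pi/2 inside [0, pi], so split the integral there.
∫[0,pi/2] (cos(u)) du = 1.
∫[pi/2,pi] (cos(u)) du = -1; the area of that piece is 1.
Total area = 1 + 1 = 2.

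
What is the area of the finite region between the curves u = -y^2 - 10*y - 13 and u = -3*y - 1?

1/6

Both boundary curves give u as a function of y, so integrate with respect to y. Setting them equal: -y^2 - 7*y - 12 = 0, i.e. -(y + 3)*(y + 4) = 0, so they meet at y = -4, -3.
For y in [-4, -3], u = -y^2 - 10*y - 13 is on the right; area = ∫[-4,-3] (-y^2 - 7*y - 12) dy = 1/6.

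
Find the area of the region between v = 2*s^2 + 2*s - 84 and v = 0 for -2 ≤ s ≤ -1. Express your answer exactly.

247/3

On [-2, -1], (2*s^2 + 2*s - 84) - (0) = 2*s^2 + 2*s - 84 is ≤ 0 throughout, so the area is a single integral of |2*s^2 + 2*s - 84|.
∫[-2,-1] (2*s^2 + 2*s - 84) ds = -247/3; the area of that piece is 247/3.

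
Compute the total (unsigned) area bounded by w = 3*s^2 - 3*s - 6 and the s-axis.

The curve meets the s-axis where 3*s^2 - 3*s - 6 = 0, i.e. 3*(s - 2)*(s + 1) = 0, at s = -1, 2.
On [-1, 2] the curve lies below the axis; ∫[-1,2] (3*s^2 - 3*s - 6) ds = -27/2, giving area 27/2.

27/2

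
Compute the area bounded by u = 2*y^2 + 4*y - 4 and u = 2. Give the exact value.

64/3

Both boundary curves give u as a function of y, so integrate with respect to y. Setting them equal: 2*y^2 + 4*y - 6 = 0, i.e. 2*(y - 1)*(y + 3) = 0, so they meet at y = -3, 1.
For y in [-3, 1], u = 2*y^2 + 4*y - 4 is on the left; area = ∫[-3,1] (-(2*y^2 + 4*y - 6)) dy = 64/3.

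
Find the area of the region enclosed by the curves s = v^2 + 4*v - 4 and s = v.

Both boundary curves give s as a function of v, so integrate with respect to v. Setting them equal: v^2 + 3*v - 4 = 0, i.e. (v - 1)*(v + 4) = 0, so they meet at v = -4, 1.
For v in [-4, 1], s = v^2 + 4*v - 4 is on the left; area = ∫[-4,1] (-(v^2 + 3*v - 4)) dv = 125/6.

125/6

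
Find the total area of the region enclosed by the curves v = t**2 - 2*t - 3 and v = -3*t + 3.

Set the curves equal: t**2 - 2*t - 3 = -3*t + 3, so t**2 + t - 6 = 0, which factors as (t - 2)*(t + 3) = 0. The curves meet at t = -3, 2.
On [-3, 2], v = -3*t + 3 is on top; that piece has area ∫[-3,2] (-(t**2 + t - 6)) dt = 125/6.

125/6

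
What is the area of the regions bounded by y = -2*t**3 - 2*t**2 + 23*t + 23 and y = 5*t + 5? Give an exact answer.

Set the curves equal: -2*t**3 - 2*t**2 + 23*t + 23 = 5*t + 5, so -2*t**3 - 2*t**2 + 18*t + 18 = 0, which factors as -2*(t - 3)*(t + 1)*(t + 3) = 0. The curves meet at t = -3, -1, 3.
On [-3, -1], y = 5*t + 5 is on top; that piece has area ∫[-3,-1] (-(-2*t**3 - 2*t**2 + 18*t + 18)) dt = 40/3.
On [-1, 3], y = -2*t**3 - 2*t**2 + 23*t + 23 is on top; that piece has area ∫[-1,3] (-2*t**3 - 2*t**2 + 18*t + 18) dt = 256/3.
Total enclosed area = 40/3 + 256/3 = 296/3.

296/3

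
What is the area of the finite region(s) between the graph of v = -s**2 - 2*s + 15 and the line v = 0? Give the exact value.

The curve meets the s-axis where -s**2 - 2*s + 15 = 0, i.e. -(s - 3)*(s + 5) = 0, at s = -5, 3.
On [-5, 3] the curve lies above the axis; ∫[-5,3] (-s**2 - 2*s + 15) ds = 256/3, giving area 256/3.

256/3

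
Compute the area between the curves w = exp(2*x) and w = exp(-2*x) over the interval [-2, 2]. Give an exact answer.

-2 + exp(-4) + exp(4)

The difference (exp(2*x)) - (exp(-2*x)) = exp(2*x) - exp(-2*x) changes sign at x = 0 inside [-2, 2], so split the integral there.
∫[-2,0] (exp(2*x) - exp(-2*x)) dx = -exp(4)/2 - exp(-4)/2 + 1; the area of that piece is -1 + exp(-4)/2 + exp(4)/2.
∫[0,2] (exp(2*x) - exp(-2*x)) dx = -1 + exp(-4)/2 + exp(4)/2.
Total area = (-1 + exp(-4)/2 + exp(4)/2) + (-1 + exp(-4)/2 + exp(4)/2) = -2 + exp(-4) + exp(4).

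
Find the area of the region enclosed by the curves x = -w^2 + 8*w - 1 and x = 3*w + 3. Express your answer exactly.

Both boundary curves give x as a function of w, so integrate with respect to w. Setting them equal: -w^2 + 5*w - 4 = 0, i.e. -(w - 4)*(w - 1) = 0, so they meet at w = 1, 4.
For w in [1, 4], x = -w^2 + 8*w - 1 is on the right; area = ∫[1,4] (-w^2 + 5*w - 4) dw = 9/2.

9/2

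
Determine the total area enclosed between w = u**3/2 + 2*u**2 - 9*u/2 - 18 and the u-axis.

1741/24

The curve meets the u-axis where u**3/2 + 2*u**2 - 9*u/2 - 18 = 0, i.e. (u - 3)*(u + 3)*(u + 4)/2 = 0, at u = -4, -3, 3.
On [-4, -3] the curve lies above the axis; ∫[-4,-3] (u**3/2 + 2*u**2 - 9*u/2 - 18) du = 13/24, giving area 13/24.
On [-3, 3] the curve lies below the axis; ∫[-3,3] (u**3/2 + 2*u**2 - 9*u/2 - 18) du = -72, giving area 72.
Total area = 13/24 + 72 = 1741/24.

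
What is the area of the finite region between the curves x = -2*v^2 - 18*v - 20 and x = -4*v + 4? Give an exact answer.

1/3

Both boundary curves give x as a function of v, so integrate with respect to v. Setting them equal: -2*v^2 - 14*v - 24 = 0, i.e. -2*(v + 3)*(v + 4) = 0, so they meet at v = -4, -3.
For v in [-4, -3], x = -2*v^2 - 18*v - 20 is on the right; area = ∫[-4,-3] (-2*v^2 - 14*v - 24) dv = 1/3.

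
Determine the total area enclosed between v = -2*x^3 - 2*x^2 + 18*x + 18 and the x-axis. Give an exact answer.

The curve meets the x-axis where -2*x^3 - 2*x^2 + 18*x + 18 = 0, i.e. -2*(x - 3)*(x + 1)*(x + 3) = 0, at x = -3, -1, 3.
On [-3, -1] the curve lies below the axis; ∫[-3,-1] (-2*x^3 - 2*x^2 + 18*x + 18) dx = -40/3, giving area 40/3.
On [-1, 3] the curve lies above the axis; ∫[-1,3] (-2*x^3 - 2*x^2 + 18*x + 18) dx = 256/3, giving area 256/3.
Total area = 40/3 + 256/3 = 296/3.

296/3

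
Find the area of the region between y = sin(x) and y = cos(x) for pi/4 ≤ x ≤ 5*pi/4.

2*sqrt(2)

On [pi/4, 5*pi/4], (sin(x)) - (cos(x)) = sin(x) - cos(x) is ≥ 0 throughout, so the area is a single integral of |sin(x) - cos(x)|.
∫[pi/4,5*pi/4] (sin(x) - cos(x)) dx = 2*sqrt(2).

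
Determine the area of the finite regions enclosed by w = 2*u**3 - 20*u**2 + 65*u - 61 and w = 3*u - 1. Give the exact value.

37/6

Set the curves equal: 2*u**3 - 20*u**2 + 65*u - 61 = 3*u - 1, so 2*u**3 - 20*u**2 + 62*u - 60 = 0, which factors as 2*(u - 5)*(u - 3)*(u - 2) = 0. The curves meet at u = 2, 3, 5.
On [2, 3], w = 2*u**3 - 20*u**2 + 65*u - 61 is on top; that piece has area ∫[2,3] (2*u**3 - 20*u**2 + 62*u - 60) du = 5/6.
On [3, 5], w = 3*u - 1 is on top; that piece has area ∫[3,5] (-(2*u**3 - 20*u**2 + 62*u - 60)) du = 16/3.
Total enclosed area = 5/6 + 16/3 = 37/6.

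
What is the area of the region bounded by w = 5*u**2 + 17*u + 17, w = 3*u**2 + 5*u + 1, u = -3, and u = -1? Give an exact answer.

The difference (5*u**2 + 17*u + 17) - (3*u**2 + 5*u + 1) = 2*u**2 + 12*u + 16 changes sign at u = -2 inside [-3, -1], so split the integral there.
∫[-3,-2] (2*u**2 + 12*u + 16) du = -4/3; the area of that piece is 4/3.
∫[-2,-1] (2*u**2 + 12*u + 16) du = 8/3.
Total area = 4/3 + 8/3 = 4.

4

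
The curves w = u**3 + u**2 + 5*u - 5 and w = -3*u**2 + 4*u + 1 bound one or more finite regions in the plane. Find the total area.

71/6

Set the curves equal: u**3 + u**2 + 5*u - 5 = -3*u**2 + 4*u + 1, so u**3 + 4*u**2 + u - 6 = 0, which factors as (u - 1)*(u + 2)*(u + 3) = 0. The curves meet at u = -3, -2, 1.
On [-3, -2], w = u**3 + u**2 + 5*u - 5 is on top; that piece has area ∫[-3,-2] (u**3 + 4*u**2 + u - 6) du = 7/12.
On [-2, 1], w = -3*u**2 + 4*u + 1 is on top; that piece has area ∫[-2,1] (-(u**3 + 4*u**2 + u - 6)) du = 45/4.
Total enclosed area = 7/12 + 45/4 = 71/6.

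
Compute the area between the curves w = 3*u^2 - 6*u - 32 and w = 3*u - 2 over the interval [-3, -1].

The difference (3*u^2 - 6*u - 32) - (3*u - 2) = 3*u^2 - 9*u - 30 changes sign at u = -2 inside [-3, -1], so split the integral there.
∫[-3,-2] (3*u^2 - 9*u - 30) du = 23/2.
∫[-2,-1] (3*u^2 - 9*u - 30) du = -19/2; the area of that piece is 19/2.
Total area = 23/2 + 19/2 = 21.

21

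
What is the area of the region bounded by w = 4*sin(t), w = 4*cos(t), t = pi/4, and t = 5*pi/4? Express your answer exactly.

8*sqrt(2)

On [pi/4, 5*pi/4], (4*sin(t)) - (4*cos(t)) = 4*sin(t) - 4*cos(t) is ≥ 0 throughout, so the area is a single integral of |4*sin(t) - 4*cos(t)|.
∫[pi/4,5*pi/4] (4*sin(t) - 4*cos(t)) dt = 8*sqrt(2).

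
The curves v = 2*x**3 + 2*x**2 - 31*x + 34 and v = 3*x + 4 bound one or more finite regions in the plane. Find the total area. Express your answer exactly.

1136/3

Set the curves equal: 2*x**3 + 2*x**2 - 31*x + 34 = 3*x + 4, so 2*x**3 + 2*x**2 - 34*x + 30 = 0, which factors as 2*(x - 3)*(x - 1)*(x + 5) = 0. The curves meet at x = -5, 1, 3.
On [-5, 1], v = 2*x**3 + 2*x**2 - 31*x + 34 is on top; that piece has area ∫[-5,1] (2*x**3 + 2*x**2 - 34*x + 30) dx = 360.
On [1, 3], v = 3*x + 4 is on top; that piece has area ∫[1,3] (-(2*x**3 + 2*x**2 - 34*x + 30)) dx = 56/3.
Total enclosed area = 360 + 56/3 = 1136/3.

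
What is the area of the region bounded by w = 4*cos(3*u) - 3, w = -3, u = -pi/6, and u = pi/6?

8/3

On [-pi/6, pi/6], (4*cos(3*u) - 3) - (-3) = 4*cos(3*u) is ≥ 0 throughout, so the area is a single integral of |4*cos(3*u)|.
∫[-pi/6,pi/6] (4*cos(3*u)) du = 8/3.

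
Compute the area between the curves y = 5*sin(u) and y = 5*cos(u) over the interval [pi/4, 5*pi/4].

On [pi/4, 5*pi/4], (5*sin(u)) - (5*cos(u)) = 5*sin(u) - 5*cos(u) is ≥ 0 throughout, so the area is a single integral of |5*sin(u) - 5*cos(u)|.
∫[pi/4,5*pi/4] (5*sin(u) - 5*cos(u)) du = 10*sqrt(2).

10*sqrt(2)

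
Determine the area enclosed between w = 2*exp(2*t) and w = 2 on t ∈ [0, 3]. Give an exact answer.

On [0, 3], (2*exp(2*t)) - (2) = 2*exp(2*t) - 2 is ≥ 0 throughout, so the area is a single integral of |2*exp(2*t) - 2|.
∫[0,3] (2*exp(2*t) - 2) dt = -7 + exp(6).

-7 + exp(6)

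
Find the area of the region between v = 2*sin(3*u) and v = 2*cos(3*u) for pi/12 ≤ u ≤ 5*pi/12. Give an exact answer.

On [pi/12, 5*pi/12], (2*sin(3*u)) - (2*cos(3*u)) = 2*sin(3*u) - 2*cos(3*u) is ≥ 0 throughout, so the area is a single integral of |2*sin(3*u) - 2*cos(3*u)|.
∫[pi/12,5*pi/12] (2*sin(3*u) - 2*cos(3*u)) du = 4*sqrt(2)/3.

4*sqrt(2)/3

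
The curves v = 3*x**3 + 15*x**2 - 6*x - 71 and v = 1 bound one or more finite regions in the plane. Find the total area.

Set the curves equal: 3*x**3 + 15*x**2 - 6*x - 71 = 1, so 3*x**3 + 15*x**2 - 6*x - 72 = 0, which factors as 3*(x - 2)*(x + 3)*(x + 4) = 0. The curves meet at x = -4, -3, 2.
On [-4, -3], v = 3*x**3 + 15*x**2 - 6*x - 71 is on top; that piece has area ∫[-4,-3] (3*x**3 + 15*x**2 - 6*x - 72) dx = 11/4.
On [-3, 2], v = 1 is on top; that piece has area ∫[-3,2] (-(3*x**3 + 15*x**2 - 6*x - 72)) dx = 875/4.
Total enclosed area = 11/4 + 875/4 = 443/2.

443/2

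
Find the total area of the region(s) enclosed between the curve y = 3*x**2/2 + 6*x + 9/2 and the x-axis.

The curve meets the x-axis where 3*x**2/2 + 6*x + 9/2 = 0, i.e. 3*(x + 1)*(x + 3)/2 = 0, at x = -3, -1.
On [-3, -1] the curve lies below the axis; ∫[-3,-1] (3*x**2/2 + 6*x + 9/2) dx = -2, giving area 2.

2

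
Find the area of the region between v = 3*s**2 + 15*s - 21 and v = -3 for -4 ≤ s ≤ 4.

259

The difference (3*s**2 + 15*s - 21) - (-3) = 3*s**2 + 15*s - 18 changes sign at s = 1 inside [-4, 4], so split the integral there.
∫[-4,1] (3*s**2 + 15*s - 18) ds = -275/2; the area of that piece is 275/2.
∫[1,4] (3*s**2 + 15*s - 18) ds = 243/2.
Total area = 275/2 + 243/2 = 259.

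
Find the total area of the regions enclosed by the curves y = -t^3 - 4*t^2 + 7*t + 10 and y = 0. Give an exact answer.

Set the curves equal: -t^3 - 4*t^2 + 7*t + 10 = 0, so -t^3 - 4*t^2 + 7*t + 10 = 0, which factors as -(t - 2)*(t + 1)*(t + 5) = 0. The curves meet at t = -5, -1, 2.
On [-5, -1], y = 0 is on top; that piece has area ∫[-5,-1] (-(-t^3 - 4*t^2 + 7*t + 10)) dt = 160/3.
On [-1, 2], y = -t^3 - 4*t^2 + 7*t + 10 is on top; that piece has area ∫[-1,2] (-t^3 - 4*t^2 + 7*t + 10) dt = 99/4.
Total enclosed area = 160/3 + 99/4 = 937/12.

937/12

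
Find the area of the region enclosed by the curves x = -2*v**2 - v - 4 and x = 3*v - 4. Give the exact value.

Both boundary curves give x as a function of v, so integrate with respect to v. Setting them equal: -2*v**2 - 4*v = 0, i.e. -2*v*(v + 2) = 0, so they meet at v = -2, 0.
For v in [-2, 0], x = -2*v**2 - v - 4 is on the right; area = ∫[-2,0] (-2*v**2 - 4*v) dv = 8/3.

8/3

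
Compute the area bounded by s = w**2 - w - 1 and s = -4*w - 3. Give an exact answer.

Both boundary curves give s as a function of w, so integrate with respect to w. Setting them equal: w**2 + 3*w + 2 = 0, i.e. (w + 1)*(w + 2) = 0, so they meet at w = -2, -1.
For w in [-2, -1], s = w**2 - w - 1 is on the left; area = ∫[-2,-1] (-(w**2 + 3*w + 2)) dw = 1/6.

1/6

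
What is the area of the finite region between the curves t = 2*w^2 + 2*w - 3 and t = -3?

1/3

Both boundary curves give t as a function of w, so integrate with respect to w. Setting them equal: 2*w^2 + 2*w = 0, i.e. 2*w*(w + 1) = 0, so they meet at w = -1, 0.
For w in [-1, 0], t = 2*w^2 + 2*w - 3 is on the left; area = ∫[-1,0] (-(2*w^2 + 2*w)) dw = 1/3.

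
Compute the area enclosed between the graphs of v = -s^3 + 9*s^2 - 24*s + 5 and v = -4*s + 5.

131/4

Set the curves equal: -s^3 + 9*s^2 - 24*s + 5 = -4*s + 5, so -s^3 + 9*s^2 - 20*s = 0, which factors as -s*(s - 5)*(s - 4) = 0. The curves meet at s = 0, 4, 5.
On [0, 4], v = -4*s + 5 is on top; that piece has area ∫[0,4] (-(-s^3 + 9*s^2 - 20*s)) ds = 32.
On [4, 5], v = -s^3 + 9*s^2 - 24*s + 5 is on top; that piece has area ∫[4,5] (-s^3 + 9*s^2 - 20*s) ds = 3/4.
Total enclosed area = 32 + 3/4 = 131/4.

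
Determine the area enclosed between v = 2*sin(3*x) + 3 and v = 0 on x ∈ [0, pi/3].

On [0, pi/3], (2*sin(3*x) + 3) - (0) = 2*sin(3*x) + 3 is ≥ 0 throughout, so the area is a single integral of |2*sin(3*x) + 3|.
∫[0,pi/3] (2*sin(3*x) + 3) dx = 4/3 + pi.

4/3 + pi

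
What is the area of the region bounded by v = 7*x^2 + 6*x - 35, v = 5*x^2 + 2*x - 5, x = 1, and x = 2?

On [1, 2], (7*x^2 + 6*x - 35) - (5*x^2 + 2*x - 5) = 2*x^2 + 4*x - 30 is ≤ 0 throughout, so the area is a single integral of |2*x^2 + 4*x - 30|.
∫[1,2] (2*x^2 + 4*x - 30) dx = -58/3; the area of that piece is 58/3.

58/3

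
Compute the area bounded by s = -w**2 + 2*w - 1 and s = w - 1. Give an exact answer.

Both boundary curves give s as a function of w, so integrate with respect to w. Setting them equal: -w**2 + w = 0, i.e. -w*(w - 1) = 0, so they meet at w = 0, 1.
For w in [0, 1], s = -w**2 + 2*w - 1 is on the right; area = ∫[0,1] (-w**2 + w) dw = 1/6.

1/6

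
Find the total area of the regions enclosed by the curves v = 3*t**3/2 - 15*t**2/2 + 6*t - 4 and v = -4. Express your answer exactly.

Set the curves equal: 3*t**3/2 - 15*t**2/2 + 6*t - 4 = -4, so 3*t**3/2 - 15*t**2/2 + 6*t = 0, which factors as 3*t*(t - 4)*(t - 1)/2 = 0. The curves meet at t = 0, 1, 4.
On [0, 1], v = 3*t**3/2 - 15*t**2/2 + 6*t - 4 is on top; that piece has area ∫[0,1] (3*t**3/2 - 15*t**2/2 + 6*t) dt = 7/8.
On [1, 4], v = -4 is on top; that piece has area ∫[1,4] (-(3*t**3/2 - 15*t**2/2 + 6*t)) dt = 135/8.
Total enclosed area = 7/8 + 135/8 = 71/4.

71/4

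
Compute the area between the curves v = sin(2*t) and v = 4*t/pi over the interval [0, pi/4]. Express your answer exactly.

On [0, pi/4], (sin(2*t)) - (4*t/pi) = -4*t/pi + sin(2*t) is ≥ 0 throughout, so the area is a single integral of |-4*t/pi + sin(2*t)|.
∫[0,pi/4] (-4*t/pi + sin(2*t)) dt = 1/2 - pi/8.

1/2 - pi/8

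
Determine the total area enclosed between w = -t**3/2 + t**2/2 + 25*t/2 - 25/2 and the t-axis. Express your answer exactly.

506/3

The curve meets the t-axis where -t**3/2 + t**2/2 + 25*t/2 - 25/2 = 0, i.e. -(t - 5)*(t - 1)*(t + 5)/2 = 0, at t = -5, 1, 5.
On [-5, 1] the curve lies below the axis; ∫[-5,1] (-t**3/2 + t**2/2 + 25*t/2 - 25/2) dt = -126, giving area 126.
On [1, 5] the curve lies above the axis; ∫[1,5] (-t**3/2 + t**2/2 + 25*t/2 - 25/2) dt = 128/3, giving area 128/3.
Total area = 126 + 128/3 = 506/3.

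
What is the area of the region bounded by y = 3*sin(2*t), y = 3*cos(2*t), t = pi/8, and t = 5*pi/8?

3*sqrt(2)

On [pi/8, 5*pi/8], (3*sin(2*t)) - (3*cos(2*t)) = 3*sin(2*t) - 3*cos(2*t) is ≥ 0 throughout, so the area is a single integral of |3*sin(2*t) - 3*cos(2*t)|.
∫[pi/8,5*pi/8] (3*sin(2*t) - 3*cos(2*t)) dt = 3*sqrt(2).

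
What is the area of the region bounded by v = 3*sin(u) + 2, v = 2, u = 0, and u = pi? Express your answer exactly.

6

On [0, pi], (3*sin(u) + 2) - (2) = 3*sin(u) is ≥ 0 throughout, so the area is a single integral of |3*sin(u)|.
∫[0,pi] (3*sin(u)) du = 6.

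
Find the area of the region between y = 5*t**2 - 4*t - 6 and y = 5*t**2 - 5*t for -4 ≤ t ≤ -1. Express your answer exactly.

On [-4, -1], (5*t**2 - 4*t - 6) - (5*t**2 - 5*t) = t - 6 is ≤ 0 throughout, so the area is a single integral of |t - 6|.
∫[-4,-1] (t - 6) dt = -51/2; the area of that piece is 51/2.

51/2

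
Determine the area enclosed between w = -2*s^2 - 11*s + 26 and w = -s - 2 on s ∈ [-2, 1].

93

On [-2, 1], (-2*s^2 - 11*s + 26) - (-s - 2) = -2*s^2 - 10*s + 28 is ≥ 0 throughout, so the area is a single integral of |-2*s^2 - 10*s + 28|.
∫[-2,1] (-2*s^2 - 10*s + 28) ds = 93.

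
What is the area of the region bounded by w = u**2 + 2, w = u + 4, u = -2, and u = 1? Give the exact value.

31/6

The difference (u**2 + 2) - (u + 4) = u**2 - u - 2 changes sign at u = -1 inside [-2, 1], so split the integral there.
∫[-2,-1] (u**2 - u - 2) du = 11/6.
∫[-1,1] (u**2 - u - 2) du = -10/3; the area of that piece is 10/3.
Total area = 11/6 + 10/3 = 31/6.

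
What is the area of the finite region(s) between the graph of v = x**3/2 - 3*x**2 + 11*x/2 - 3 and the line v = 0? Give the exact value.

1/4

The curve meets the x-axis where x**3/2 - 3*x**2 + 11*x/2 - 3 = 0, i.e. (x - 3)*(x - 2)*(x - 1)/2 = 0, at x = 1, 2, 3.
On [1, 2] the curve lies above the axis; ∫[1,2] (x**3/2 - 3*x**2 + 11*x/2 - 3) dx = 1/8, giving area 1/8.
On [2, 3] the curve lies below the axis; ∫[2,3] (x**3/2 - 3*x**2 + 11*x/2 - 3) dx = -1/8, giving area 1/8.
Total area = 1/8 + 1/8 = 1/4.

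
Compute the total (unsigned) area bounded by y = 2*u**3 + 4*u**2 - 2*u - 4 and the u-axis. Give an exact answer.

37/6

The curve meets the u-axis where 2*u**3 + 4*u**2 - 2*u - 4 = 0, i.e. 2*(u - 1)*(u + 1)*(u + 2) = 0, at u = -2, -1, 1.
On [-2, -1] the curve lies above the axis; ∫[-2,-1] (2*u**3 + 4*u**2 - 2*u - 4) du = 5/6, giving area 5/6.
On [-1, 1] the curve lies below the axis; ∫[-1,1] (2*u**3 + 4*u**2 - 2*u - 4) du = -16/3, giving area 16/3.
Total area = 5/6 + 16/3 = 37/6.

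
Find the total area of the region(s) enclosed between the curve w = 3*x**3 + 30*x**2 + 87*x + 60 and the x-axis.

The curve meets the x-axis where 3*x**3 + 30*x**2 + 87*x + 60 = 0, i.e. 3*(x + 1)*(x + 4)*(x + 5) = 0, at x = -5, -4, -1.
On [-5, -4] the curve lies above the axis; ∫[-5,-4] (3*x**3 + 30*x**2 + 87*x + 60) dx = 7/4, giving area 7/4.
On [-4, -1] the curve lies below the axis; ∫[-4,-1] (3*x**3 + 30*x**2 + 87*x + 60) dx = -135/4, giving area 135/4.
Total area = 7/4 + 135/4 = 71/2.

71/2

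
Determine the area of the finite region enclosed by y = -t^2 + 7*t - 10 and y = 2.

Set the curves equal: -t^2 + 7*t - 10 = 2, so -t^2 + 7*t - 12 = 0, which factors as -(t - 4)*(t - 3) = 0. The curves meet at t = 3, 4.
On [3, 4], y = -t^2 + 7*t - 10 is on top; that piece has area ∫[3,4] (-t^2 + 7*t - 12) dt = 1/6.

1/6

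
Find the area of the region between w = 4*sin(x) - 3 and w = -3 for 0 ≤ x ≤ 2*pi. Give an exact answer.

The difference (4*sin(x) - 3) - (-3) = 4*sin(x) changes sign at x = pi inside [0, 2*pi], so split the integral there.
∫[0,pi] (4*sin(x)) dx = 8.
∫[pi,2*pi] (4*sin(x)) dx = -8; the area of that piece is 8.
Total area = 8 + 8 = 16.

16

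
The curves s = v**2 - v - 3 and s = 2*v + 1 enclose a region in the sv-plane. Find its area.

125/6

Both boundary curves give s as a function of v, so integrate with respect to v. Setting them equal: v**2 - 3*v - 4 = 0, i.e. (v - 4)*(v + 1) = 0, so they meet at v = -1, 4.
For v in [-1, 4], s = v**2 - v - 3 is on the left; area = ∫[-1,4] (-(v**2 - 3*v - 4)) dv = 125/6.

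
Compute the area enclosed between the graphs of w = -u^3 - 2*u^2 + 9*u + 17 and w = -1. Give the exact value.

Set the curves equal: -u^3 - 2*u^2 + 9*u + 17 = -1, so -u^3 - 2*u^2 + 9*u + 18 = 0, which factors as -(u - 3)*(u + 2)*(u + 3) = 0. The curves meet at u = -3, -2, 3.
On [-3, -2], w = -1 is on top; that piece has area ∫[-3,-2] (-(-u^3 - 2*u^2 + 9*u + 18)) du = 11/12.
On [-2, 3], w = -u^3 - 2*u^2 + 9*u + 17 is on top; that piece has area ∫[-2,3] (-u^3 - 2*u^2 + 9*u + 18) du = 875/12.
Total enclosed area = 11/12 + 875/12 = 443/6.

443/6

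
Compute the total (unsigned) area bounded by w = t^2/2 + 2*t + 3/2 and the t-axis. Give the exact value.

2/3

The curve meets the t-axis where t^2/2 + 2*t + 3/2 = 0, i.e. (t + 1)*(t + 3)/2 = 0, at t = -3, -1.
On [-3, -1] the curve lies below the axis; ∫[-3,-1] (t^2/2 + 2*t + 3/2) dt = -2/3, giving area 2/3.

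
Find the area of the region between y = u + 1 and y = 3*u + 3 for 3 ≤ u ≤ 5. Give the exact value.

On [3, 5], (u + 1) - (3*u + 3) = -2*u - 2 is ≤ 0 throughout, so the area is a single integral of |-2*u - 2|.
∫[3,5] (-2*u - 2) du = -20; the area of that piece is 20.

20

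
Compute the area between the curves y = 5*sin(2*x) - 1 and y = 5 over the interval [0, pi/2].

-5 + 3*pi

On [0, pi/2], (5*sin(2*x) - 1) - (5) = 5*sin(2*x) - 6 is ≤ 0 throughout, so the area is a single integral of |5*sin(2*x) - 6|.
∫[0,pi/2] (5*sin(2*x) - 6) dx = 5 - 3*pi; the area of that piece is -5 + 3*pi.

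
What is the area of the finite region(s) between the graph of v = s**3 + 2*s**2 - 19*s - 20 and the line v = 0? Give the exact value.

The curve meets the s-axis where s**3 + 2*s**2 - 19*s - 20 = 0, i.e. (s - 4)*(s + 1)*(s + 5) = 0, at s = -5, -1, 4.
On [-5, -1] the curve lies above the axis; ∫[-5,-1] (s**3 + 2*s**2 - 19*s - 20) ds = 224/3, giving area 224/3.
On [-1, 4] the curve lies below the axis; ∫[-1,4] (s**3 + 2*s**2 - 19*s - 20) ds = -1625/12, giving area 1625/12.
Total area = 224/3 + 1625/12 = 2521/12.

2521/12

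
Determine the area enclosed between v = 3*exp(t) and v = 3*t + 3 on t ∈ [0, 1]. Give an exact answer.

On [0, 1], (3*exp(t)) - (3*t + 3) = -3*t + 3*exp(t) - 3 is ≥ 0 throughout, so the area is a single integral of |-3*t + 3*exp(t) - 3|.
∫[0,1] (-3*t + 3*exp(t) - 3) dt = -15/2 + 3*exp(1).

-15/2 + 3*exp(1)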